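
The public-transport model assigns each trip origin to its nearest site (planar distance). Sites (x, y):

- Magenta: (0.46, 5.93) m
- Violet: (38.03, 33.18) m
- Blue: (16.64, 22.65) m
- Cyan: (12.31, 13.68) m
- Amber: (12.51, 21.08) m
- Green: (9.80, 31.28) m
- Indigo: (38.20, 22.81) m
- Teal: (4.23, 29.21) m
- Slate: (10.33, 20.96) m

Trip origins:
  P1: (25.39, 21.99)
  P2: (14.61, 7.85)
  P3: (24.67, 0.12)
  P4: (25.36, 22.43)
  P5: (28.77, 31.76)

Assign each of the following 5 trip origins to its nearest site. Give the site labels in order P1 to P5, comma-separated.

P1 → Blue (d²=77.00)
P2 → Cyan (d²=39.28)
P3 → Cyan (d²=336.64)
P4 → Blue (d²=76.09)
P5 → Violet (d²=87.76)

Blue, Cyan, Cyan, Blue, Violet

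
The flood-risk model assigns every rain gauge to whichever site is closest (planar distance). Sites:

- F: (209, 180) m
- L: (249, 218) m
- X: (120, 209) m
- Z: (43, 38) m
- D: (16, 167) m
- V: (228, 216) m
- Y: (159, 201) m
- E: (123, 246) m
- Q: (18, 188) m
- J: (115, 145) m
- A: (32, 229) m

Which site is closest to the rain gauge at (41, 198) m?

Q

Squared distances to each site:
F: 28548.000; L: 43664.000; X: 6362.000; Z: 25604.000; D: 1586.000; V: 35293.000; Y: 13933.000; E: 9028.000; Q: 629.000; J: 8285.000; A: 1042.000.
Minimum at Q.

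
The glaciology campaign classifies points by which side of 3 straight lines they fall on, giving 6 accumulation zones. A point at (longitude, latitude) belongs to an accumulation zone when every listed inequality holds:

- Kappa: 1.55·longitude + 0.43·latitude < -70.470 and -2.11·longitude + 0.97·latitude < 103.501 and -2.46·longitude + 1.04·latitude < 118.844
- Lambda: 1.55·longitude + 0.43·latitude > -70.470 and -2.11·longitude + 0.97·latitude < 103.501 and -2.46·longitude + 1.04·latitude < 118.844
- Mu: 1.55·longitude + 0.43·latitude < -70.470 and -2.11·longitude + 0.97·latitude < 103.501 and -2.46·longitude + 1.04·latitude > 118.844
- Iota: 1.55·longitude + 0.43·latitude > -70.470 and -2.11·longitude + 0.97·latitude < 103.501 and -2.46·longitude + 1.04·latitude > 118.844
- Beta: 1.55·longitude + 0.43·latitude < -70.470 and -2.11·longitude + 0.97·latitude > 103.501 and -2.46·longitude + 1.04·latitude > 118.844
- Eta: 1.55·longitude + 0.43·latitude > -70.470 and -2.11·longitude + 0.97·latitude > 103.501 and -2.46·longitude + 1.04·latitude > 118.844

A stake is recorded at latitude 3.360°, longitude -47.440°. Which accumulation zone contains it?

Mu

1.55·-47.440 + 0.43·3.360 = -72.087, which is < -70.470
-2.11·-47.440 + 0.97·3.360 = 103.358, which is < 103.501
-2.46·-47.440 + 1.04·3.360 = 120.197, which is > 118.844
This sign pattern matches Mu.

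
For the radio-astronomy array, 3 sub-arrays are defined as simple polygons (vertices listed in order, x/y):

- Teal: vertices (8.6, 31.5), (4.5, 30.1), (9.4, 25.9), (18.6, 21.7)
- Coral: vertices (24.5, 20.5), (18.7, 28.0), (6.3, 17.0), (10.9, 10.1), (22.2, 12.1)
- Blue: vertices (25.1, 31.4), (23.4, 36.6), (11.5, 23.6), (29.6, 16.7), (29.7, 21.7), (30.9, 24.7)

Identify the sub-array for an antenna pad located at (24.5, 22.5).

Blue

Cast a ray rightward from (24.5, 22.5). For each polygon, the edges (by vertex number in listed order) whose endpoints lie on opposite sides of y = 22.5, where each meets that height, and whether that is right or left of the point:
Teal: 3–4 at x≈16.85 (left), 4–1 at x≈17.78 (left) → 0 crossings.
Coral: 1–2 at x≈22.95 (left), 2–3 at x≈12.50 (left) → 0 crossings.
Blue: 3–4 at x≈14.39 (left), 5–6 at x≈30.02 (right) → 1 crossing.
Only Blue has an odd count, so the point is inside Blue.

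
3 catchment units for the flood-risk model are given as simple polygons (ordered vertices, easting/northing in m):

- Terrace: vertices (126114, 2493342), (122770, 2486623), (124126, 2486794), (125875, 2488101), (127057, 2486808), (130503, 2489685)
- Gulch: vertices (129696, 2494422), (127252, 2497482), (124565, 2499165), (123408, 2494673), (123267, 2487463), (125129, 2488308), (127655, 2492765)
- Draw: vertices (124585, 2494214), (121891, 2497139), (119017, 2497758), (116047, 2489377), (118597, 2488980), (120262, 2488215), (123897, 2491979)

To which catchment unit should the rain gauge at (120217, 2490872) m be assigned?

Cast a ray rightward from (120217, 2490872). For each polygon, the edges (by vertex number in listed order) whose endpoints lie on opposite sides of northing = 2490872, where each meets that height, and whether that is right or left of the point:
Terrace: 1–2 at easting≈124884.7 (right), 6–1 at easting≈129078.4 (right) → 2 crossings.
Gulch: 4–5 at easting≈123333.7 (right), 6–7 at easting≈126582.1 (right) → 2 crossings.
Draw: 3–4 at easting≈116576.8 (left), 6–7 at easting≈122827.9 (right) → 1 crossing.
Only Draw has an odd count, so the point is inside Draw.

Draw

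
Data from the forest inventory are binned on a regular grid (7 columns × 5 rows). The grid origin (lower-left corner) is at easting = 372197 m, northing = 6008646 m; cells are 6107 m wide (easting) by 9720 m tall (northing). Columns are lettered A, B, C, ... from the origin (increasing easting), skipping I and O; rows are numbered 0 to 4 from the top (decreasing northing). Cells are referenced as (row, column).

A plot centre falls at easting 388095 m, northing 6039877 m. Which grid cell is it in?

Column index: ⌊(388095 − 372197) / 6107⌋ = ⌊2.603⌋ = 2 → column C
Row offset from origin: ⌊(6039877 − 6008646) / 9720⌋ = ⌊3.213⌋ = 3 → row 1 (counted from top)

(1, C)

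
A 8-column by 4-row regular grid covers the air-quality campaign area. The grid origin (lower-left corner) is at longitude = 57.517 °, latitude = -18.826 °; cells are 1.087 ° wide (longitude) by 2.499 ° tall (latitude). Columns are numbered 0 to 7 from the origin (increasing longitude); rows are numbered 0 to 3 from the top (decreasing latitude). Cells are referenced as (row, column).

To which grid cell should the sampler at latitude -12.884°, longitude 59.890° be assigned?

(1, 2)

Column index: ⌊(59.890 − 57.517) / 1.087⌋ = ⌊2.183⌋ = 2
Row offset from origin: ⌊(-12.884 − -18.826) / 2.499⌋ = ⌊2.378⌋ = 2 → row 1 (counted from top)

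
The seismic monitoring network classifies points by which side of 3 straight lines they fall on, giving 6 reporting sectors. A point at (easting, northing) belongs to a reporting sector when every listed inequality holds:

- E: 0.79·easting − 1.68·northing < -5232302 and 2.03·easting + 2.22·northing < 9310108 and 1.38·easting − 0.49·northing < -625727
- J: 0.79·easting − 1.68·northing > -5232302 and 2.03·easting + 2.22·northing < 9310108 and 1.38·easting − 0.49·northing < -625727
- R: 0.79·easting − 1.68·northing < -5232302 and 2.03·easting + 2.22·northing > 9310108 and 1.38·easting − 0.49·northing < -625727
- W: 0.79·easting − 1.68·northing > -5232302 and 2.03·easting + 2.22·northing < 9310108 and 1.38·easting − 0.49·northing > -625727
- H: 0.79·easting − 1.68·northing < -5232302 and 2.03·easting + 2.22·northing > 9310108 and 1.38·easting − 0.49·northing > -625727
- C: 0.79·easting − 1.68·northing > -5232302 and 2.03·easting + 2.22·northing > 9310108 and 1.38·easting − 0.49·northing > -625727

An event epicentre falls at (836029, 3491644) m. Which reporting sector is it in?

C

0.79·836029 − 1.68·3491644 = -5205499.010, which is > -5232302
2.03·836029 + 2.22·3491644 = 9448588.550, which is > 9310108
1.38·836029 − 0.49·3491644 = -557185.540, which is > -625727
This sign pattern matches C.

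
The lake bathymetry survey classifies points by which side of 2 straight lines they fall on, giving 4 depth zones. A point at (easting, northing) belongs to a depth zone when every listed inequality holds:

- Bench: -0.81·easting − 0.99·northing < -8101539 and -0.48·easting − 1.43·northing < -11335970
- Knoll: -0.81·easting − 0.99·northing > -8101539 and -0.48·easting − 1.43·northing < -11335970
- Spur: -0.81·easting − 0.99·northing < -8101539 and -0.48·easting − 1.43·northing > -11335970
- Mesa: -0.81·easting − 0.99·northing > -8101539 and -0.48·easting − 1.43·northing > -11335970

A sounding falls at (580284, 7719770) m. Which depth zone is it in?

Spur

-0.81·580284 − 0.99·7719770 = -8112602.340, which is < -8101539
-0.48·580284 − 1.43·7719770 = -11317807.420, which is > -11335970
This sign pattern matches Spur.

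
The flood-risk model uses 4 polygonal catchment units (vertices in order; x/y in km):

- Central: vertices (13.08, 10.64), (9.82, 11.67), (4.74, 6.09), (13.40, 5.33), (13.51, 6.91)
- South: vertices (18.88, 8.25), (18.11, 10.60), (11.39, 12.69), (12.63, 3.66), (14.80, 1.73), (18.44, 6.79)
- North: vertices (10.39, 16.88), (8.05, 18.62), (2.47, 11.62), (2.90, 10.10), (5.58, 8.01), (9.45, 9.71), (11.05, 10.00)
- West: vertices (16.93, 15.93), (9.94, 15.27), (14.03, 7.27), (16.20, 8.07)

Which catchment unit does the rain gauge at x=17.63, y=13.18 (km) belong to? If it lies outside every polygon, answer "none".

Cast a ray rightward from (17.63, 13.18). For each polygon, the edges (by vertex number in listed order) whose endpoints lie on opposite sides of y = 13.18, where each meets that height, and whether that is right or left of the point:
Central: no edge straddles that height → 0 crossings.
South: no edge straddles that height → 0 crossings.
North: 2–3 at x≈3.714 (left), 7–1 at x≈10.745 (left) → 0 crossings.
West: 2–3 at x≈11.009 (left), 4–1 at x≈16.675 (left) → 0 crossings.
All counts are even, so the point lies outside every listed polygon.

none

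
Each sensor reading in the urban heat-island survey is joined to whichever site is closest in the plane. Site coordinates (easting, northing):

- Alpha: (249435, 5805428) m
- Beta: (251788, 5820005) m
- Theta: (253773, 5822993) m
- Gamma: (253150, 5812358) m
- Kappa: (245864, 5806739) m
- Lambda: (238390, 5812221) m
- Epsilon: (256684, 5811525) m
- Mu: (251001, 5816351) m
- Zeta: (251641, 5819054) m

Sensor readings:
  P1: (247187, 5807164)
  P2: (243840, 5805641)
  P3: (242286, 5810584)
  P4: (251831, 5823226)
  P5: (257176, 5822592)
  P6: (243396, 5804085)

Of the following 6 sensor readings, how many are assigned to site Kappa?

3

P1 → Kappa
P2 → Kappa
P3 → Lambda
P4 → Theta
P5 → Theta
P6 → Kappa
3 of the 6 go to Kappa.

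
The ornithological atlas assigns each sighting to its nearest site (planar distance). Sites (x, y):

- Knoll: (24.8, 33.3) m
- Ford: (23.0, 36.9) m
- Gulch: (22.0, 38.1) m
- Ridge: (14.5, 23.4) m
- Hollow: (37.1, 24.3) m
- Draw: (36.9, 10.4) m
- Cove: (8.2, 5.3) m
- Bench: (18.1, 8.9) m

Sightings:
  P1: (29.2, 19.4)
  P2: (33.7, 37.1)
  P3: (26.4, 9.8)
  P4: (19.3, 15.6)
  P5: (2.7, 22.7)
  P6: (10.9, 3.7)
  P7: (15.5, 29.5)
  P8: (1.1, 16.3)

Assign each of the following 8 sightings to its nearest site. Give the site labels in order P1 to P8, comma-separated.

P1 → Hollow (d²=86.42)
P2 → Knoll (d²=93.65)
P3 → Bench (d²=69.70)
P4 → Bench (d²=46.33)
P5 → Ridge (d²=139.73)
P6 → Cove (d²=9.85)
P7 → Ridge (d²=38.21)
P8 → Cove (d²=171.41)

Hollow, Knoll, Bench, Bench, Ridge, Cove, Ridge, Cove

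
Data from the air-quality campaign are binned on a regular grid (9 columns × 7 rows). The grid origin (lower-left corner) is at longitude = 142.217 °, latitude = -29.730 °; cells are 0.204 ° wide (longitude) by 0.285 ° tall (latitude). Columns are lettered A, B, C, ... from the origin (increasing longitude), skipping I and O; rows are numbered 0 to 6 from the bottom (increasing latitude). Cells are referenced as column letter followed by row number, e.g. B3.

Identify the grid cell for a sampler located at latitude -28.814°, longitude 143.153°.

Column index: ⌊(143.153 − 142.217) / 0.204⌋ = ⌊4.588⌋ = 4 → column E
Row offset from origin: ⌊(-28.814 − -29.730) / 0.285⌋ = ⌊3.214⌋ = 3 → row 3

E3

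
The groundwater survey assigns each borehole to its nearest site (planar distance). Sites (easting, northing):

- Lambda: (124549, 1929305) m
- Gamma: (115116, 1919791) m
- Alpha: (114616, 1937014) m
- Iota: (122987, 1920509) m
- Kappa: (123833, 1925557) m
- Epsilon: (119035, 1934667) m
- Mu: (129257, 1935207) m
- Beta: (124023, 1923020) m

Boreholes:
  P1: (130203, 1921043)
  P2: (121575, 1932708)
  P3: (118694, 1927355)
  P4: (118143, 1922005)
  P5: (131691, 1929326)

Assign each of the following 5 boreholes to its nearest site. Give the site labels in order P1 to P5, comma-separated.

Beta, Epsilon, Kappa, Gamma, Mu

P1 → Beta (d²=42100929.00)
P2 → Epsilon (d²=10289281.00)
P3 → Kappa (d²=29642125.00)
P4 → Gamma (d²=14064525.00)
P5 → Mu (d²=40510517.00)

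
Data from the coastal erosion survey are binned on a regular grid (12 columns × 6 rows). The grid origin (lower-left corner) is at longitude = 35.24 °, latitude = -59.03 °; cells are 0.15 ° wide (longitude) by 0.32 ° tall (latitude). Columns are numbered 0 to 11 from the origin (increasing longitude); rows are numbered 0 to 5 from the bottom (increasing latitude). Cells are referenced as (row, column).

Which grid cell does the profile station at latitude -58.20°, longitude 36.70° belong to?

Column index: ⌊(36.70 − 35.24) / 0.15⌋ = ⌊9.733⌋ = 9
Row offset from origin: ⌊(-58.20 − -59.03) / 0.32⌋ = ⌊2.594⌋ = 2 → row 2

(2, 9)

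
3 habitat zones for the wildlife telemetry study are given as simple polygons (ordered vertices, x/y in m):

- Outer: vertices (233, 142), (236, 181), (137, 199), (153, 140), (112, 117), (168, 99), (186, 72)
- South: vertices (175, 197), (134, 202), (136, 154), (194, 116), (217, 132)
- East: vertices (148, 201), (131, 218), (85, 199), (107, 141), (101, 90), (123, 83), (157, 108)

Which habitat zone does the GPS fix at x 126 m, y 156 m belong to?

East

Cast a ray rightward from (126, 156). For each polygon, the edges (by vertex number in listed order) whose endpoints lie on opposite sides of y = 156, where each meets that height, and whether that is right or left of the point:
Outer: 1–2 at x≈234.1 (right), 3–4 at x≈148.7 (right) → 2 crossings.
South: 2–3 at x≈135.9 (right), 5–1 at x≈201.5 (right) → 2 crossings.
East: 3–4 at x≈101.3 (left), 7–1 at x≈152.4 (right) → 1 crossing.
Only East has an odd count, so the point is inside East.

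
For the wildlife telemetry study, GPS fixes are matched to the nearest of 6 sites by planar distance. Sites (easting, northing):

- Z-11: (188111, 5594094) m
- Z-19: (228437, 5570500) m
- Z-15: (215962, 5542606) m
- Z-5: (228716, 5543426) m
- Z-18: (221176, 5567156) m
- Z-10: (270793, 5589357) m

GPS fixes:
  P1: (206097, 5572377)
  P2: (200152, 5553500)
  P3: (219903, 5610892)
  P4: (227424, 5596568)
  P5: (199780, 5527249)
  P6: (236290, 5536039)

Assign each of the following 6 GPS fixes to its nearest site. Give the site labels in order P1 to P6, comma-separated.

P1 → Z-18 (d²=254635082.00)
P2 → Z-15 (d²=368635336.00)
P3 → Z-11 (d²=1292904068.00)
P4 → Z-19 (d²=680566793.00)
P5 → Z-15 (d²=497694573.00)
P6 → Z-5 (d²=111933245.00)

Z-18, Z-15, Z-11, Z-19, Z-15, Z-5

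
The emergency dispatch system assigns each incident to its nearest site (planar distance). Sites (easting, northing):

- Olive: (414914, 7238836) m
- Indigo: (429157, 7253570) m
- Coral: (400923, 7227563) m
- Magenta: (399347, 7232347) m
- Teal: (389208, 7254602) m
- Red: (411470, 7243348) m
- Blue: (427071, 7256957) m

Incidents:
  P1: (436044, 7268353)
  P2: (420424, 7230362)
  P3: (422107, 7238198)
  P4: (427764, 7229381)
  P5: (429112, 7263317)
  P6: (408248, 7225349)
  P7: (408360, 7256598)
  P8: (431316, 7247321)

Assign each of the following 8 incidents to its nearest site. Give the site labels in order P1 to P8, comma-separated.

Blue, Olive, Olive, Olive, Blue, Coral, Red, Indigo

P1 → Blue (d²=210383545.00)
P2 → Olive (d²=102168776.00)
P3 → Olive (d²=52146293.00)
P4 → Olive (d²=254519525.00)
P5 → Blue (d²=44615281.00)
P6 → Coral (d²=58557421.00)
P7 → Red (d²=185234600.00)
P8 → Indigo (d²=43711282.00)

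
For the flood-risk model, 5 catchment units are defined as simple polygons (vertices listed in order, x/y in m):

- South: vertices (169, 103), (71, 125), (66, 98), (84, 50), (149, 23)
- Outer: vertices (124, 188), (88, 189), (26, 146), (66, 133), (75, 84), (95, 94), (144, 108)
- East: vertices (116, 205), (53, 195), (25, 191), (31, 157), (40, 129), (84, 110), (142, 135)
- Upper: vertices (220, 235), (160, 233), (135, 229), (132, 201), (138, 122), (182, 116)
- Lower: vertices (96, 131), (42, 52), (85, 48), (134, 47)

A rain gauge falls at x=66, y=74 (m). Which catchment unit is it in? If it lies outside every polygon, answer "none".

Cast a ray rightward from (66, 74). For each polygon, the edges (by vertex number in listed order) whose endpoints lie on opposite sides of y = 74, where each meets that height, and whether that is right or left of the point:
South: 3–4 at x≈75.0 (right), 5–1 at x≈161.8 (right) → 2 crossings.
Outer: no edge straddles that height → 0 crossings.
East: no edge straddles that height → 0 crossings.
Upper: no edge straddles that height → 0 crossings.
Lower: 1–2 at x≈57.0 (left), 4–1 at x≈121.8 (right) → 1 crossing.
Only Lower has an odd count, so the point is inside Lower.

Lower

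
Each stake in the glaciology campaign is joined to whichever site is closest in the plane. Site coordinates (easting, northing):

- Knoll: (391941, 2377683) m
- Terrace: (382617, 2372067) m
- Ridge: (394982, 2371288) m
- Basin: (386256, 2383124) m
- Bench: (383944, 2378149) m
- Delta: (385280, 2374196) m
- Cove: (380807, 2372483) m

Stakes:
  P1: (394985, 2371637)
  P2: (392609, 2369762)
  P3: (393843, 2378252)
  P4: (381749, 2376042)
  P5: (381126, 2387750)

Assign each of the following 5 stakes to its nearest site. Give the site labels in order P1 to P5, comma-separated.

Ridge, Ridge, Knoll, Bench, Basin

P1 → Ridge (d²=121810.00)
P2 → Ridge (d²=7959805.00)
P3 → Knoll (d²=3941365.00)
P4 → Bench (d²=9257474.00)
P5 → Basin (d²=47716776.00)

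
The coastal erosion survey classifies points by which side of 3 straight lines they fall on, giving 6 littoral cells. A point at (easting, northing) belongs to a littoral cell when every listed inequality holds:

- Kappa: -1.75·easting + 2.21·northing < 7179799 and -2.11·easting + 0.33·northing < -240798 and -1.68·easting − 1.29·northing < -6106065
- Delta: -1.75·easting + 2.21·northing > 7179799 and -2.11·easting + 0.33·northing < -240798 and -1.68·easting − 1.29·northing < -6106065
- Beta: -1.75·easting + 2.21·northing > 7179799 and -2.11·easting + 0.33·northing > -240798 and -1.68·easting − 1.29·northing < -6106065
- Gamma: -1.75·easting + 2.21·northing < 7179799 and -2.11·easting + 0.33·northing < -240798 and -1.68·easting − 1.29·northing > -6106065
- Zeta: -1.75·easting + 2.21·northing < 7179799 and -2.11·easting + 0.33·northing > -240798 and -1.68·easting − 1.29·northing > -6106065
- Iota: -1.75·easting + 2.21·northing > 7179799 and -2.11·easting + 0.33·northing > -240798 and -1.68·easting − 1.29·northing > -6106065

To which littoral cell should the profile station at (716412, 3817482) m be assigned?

Delta

-1.75·716412 + 2.21·3817482 = 7182914.220, which is > 7179799
-2.11·716412 + 0.33·3817482 = -251860.260, which is < -240798
-1.68·716412 − 1.29·3817482 = -6128123.940, which is < -6106065
This sign pattern matches Delta.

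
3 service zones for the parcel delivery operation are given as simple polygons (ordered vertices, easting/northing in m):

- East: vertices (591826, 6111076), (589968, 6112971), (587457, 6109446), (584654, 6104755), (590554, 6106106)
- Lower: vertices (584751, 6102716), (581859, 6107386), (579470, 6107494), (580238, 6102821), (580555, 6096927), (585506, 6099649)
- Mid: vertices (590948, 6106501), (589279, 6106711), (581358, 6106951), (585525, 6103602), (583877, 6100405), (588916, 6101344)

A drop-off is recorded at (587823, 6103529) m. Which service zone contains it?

Mid

Cast a ray rightward from (587823, 6103529). For each polygon, the edges (by vertex number in listed order) whose endpoints lie on opposite sides of northing = 6103529, where each meets that height, and whether that is right or left of the point:
East: no edge straddles that height → 0 crossings.
Lower: 1–2 at easting≈584247.5 (left), 3–4 at easting≈580121.6 (left) → 0 crossings.
Mid: 4–5 at easting≈585487.4 (left), 6–1 at easting≈589777.0 (right) → 1 crossing.
Only Mid has an odd count, so the point is inside Mid.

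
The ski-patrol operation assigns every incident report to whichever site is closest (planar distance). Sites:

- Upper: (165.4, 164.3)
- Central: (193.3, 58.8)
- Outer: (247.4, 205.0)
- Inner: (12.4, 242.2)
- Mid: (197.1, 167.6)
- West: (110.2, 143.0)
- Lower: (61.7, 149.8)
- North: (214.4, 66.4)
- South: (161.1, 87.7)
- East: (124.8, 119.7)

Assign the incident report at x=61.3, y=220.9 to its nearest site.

Inner

Squared distances to each site:
Upper: 14040.370; Central: 43700.410; Outer: 34886.020; Inner: 2844.900; Mid: 21282.530; West: 8459.620; Lower: 5055.370; North: 47309.860; South: 27702.280; East: 14273.690.
Minimum at Inner.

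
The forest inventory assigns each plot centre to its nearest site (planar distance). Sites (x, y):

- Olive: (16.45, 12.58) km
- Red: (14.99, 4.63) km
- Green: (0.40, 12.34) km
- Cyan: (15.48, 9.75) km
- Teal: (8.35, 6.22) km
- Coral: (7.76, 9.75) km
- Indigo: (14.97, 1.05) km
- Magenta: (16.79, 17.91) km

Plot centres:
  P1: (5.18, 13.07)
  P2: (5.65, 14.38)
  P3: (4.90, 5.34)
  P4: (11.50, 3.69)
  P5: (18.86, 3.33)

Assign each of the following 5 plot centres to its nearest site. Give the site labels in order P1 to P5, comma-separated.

P1 → Coral (d²=17.68)
P2 → Coral (d²=25.89)
P3 → Teal (d²=12.68)
P4 → Red (d²=13.06)
P5 → Red (d²=16.67)

Coral, Coral, Teal, Red, Red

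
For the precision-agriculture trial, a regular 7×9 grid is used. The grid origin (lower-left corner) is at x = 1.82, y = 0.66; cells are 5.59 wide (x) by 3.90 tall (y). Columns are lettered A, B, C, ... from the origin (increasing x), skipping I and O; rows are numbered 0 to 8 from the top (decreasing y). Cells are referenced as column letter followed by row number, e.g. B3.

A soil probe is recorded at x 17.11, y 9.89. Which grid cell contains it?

C6

Column index: ⌊(17.11 − 1.82) / 5.59⌋ = ⌊2.735⌋ = 2 → column C
Row offset from origin: ⌊(9.89 − 0.66) / 3.90⌋ = ⌊2.367⌋ = 2 → row 6 (counted from top)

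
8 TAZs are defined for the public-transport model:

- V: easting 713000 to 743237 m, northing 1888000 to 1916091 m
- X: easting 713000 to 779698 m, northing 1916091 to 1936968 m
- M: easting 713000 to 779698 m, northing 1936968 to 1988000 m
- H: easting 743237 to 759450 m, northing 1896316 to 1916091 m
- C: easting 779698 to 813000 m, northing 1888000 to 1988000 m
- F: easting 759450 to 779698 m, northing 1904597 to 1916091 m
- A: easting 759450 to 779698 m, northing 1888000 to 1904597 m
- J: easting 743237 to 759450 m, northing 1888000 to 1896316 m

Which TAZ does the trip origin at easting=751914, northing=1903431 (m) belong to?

H

The point has easting = 751914 and northing = 1903431.
Only H satisfies 743237 ≤ easting ≤ 759450 and 1896316 ≤ northing ≤ 1916091.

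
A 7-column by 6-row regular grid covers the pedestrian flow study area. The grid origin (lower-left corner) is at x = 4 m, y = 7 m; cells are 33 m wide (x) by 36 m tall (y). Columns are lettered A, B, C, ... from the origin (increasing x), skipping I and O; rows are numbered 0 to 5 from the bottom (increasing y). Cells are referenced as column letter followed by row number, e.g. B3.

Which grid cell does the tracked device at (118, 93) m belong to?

Column index: ⌊(118 − 4) / 33⌋ = ⌊3.455⌋ = 3 → column D
Row offset from origin: ⌊(93 − 7) / 36⌋ = ⌊2.389⌋ = 2 → row 2

D2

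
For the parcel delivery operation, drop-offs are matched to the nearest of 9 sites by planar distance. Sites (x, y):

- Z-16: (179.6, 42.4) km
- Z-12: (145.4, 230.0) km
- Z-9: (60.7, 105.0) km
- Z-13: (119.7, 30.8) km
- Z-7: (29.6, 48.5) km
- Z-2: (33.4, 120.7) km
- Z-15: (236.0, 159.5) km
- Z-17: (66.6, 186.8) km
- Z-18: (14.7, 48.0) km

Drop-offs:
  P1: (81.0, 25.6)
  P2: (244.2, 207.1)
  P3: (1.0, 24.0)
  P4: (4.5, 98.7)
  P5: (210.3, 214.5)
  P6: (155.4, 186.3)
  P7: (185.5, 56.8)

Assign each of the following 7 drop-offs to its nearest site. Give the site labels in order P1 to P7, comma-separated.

Z-13, Z-15, Z-18, Z-2, Z-15, Z-12, Z-16

P1 → Z-13 (d²=1524.73)
P2 → Z-15 (d²=2333.00)
P3 → Z-18 (d²=763.69)
P4 → Z-2 (d²=1319.21)
P5 → Z-15 (d²=3685.49)
P6 → Z-12 (d²=2009.69)
P7 → Z-16 (d²=242.17)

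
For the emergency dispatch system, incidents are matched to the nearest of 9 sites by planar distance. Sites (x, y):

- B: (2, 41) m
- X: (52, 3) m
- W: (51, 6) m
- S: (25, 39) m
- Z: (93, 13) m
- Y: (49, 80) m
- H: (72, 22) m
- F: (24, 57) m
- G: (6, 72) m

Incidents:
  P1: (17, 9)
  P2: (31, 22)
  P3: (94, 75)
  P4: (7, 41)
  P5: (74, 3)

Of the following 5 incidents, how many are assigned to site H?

1

P1 → S
P2 → S
P3 → Y
P4 → B
P5 → H
1 of the 5 goes to H.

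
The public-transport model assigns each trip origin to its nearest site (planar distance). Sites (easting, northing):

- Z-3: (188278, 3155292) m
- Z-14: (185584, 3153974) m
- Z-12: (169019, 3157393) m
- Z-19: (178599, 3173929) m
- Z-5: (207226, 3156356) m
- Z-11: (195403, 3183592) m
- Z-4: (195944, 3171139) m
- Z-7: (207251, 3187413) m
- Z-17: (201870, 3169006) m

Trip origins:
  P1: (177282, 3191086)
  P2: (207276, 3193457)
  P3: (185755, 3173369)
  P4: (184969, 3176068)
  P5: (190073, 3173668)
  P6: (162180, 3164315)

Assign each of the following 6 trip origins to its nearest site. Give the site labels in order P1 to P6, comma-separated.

P1 → Z-19 (d²=296097138.00)
P2 → Z-7 (d²=36530561.00)
P3 → Z-19 (d²=51521936.00)
P4 → Z-19 (d²=45152221.00)
P5 → Z-4 (d²=40864482.00)
P6 → Z-12 (d²=94686005.00)

Z-19, Z-7, Z-19, Z-19, Z-4, Z-12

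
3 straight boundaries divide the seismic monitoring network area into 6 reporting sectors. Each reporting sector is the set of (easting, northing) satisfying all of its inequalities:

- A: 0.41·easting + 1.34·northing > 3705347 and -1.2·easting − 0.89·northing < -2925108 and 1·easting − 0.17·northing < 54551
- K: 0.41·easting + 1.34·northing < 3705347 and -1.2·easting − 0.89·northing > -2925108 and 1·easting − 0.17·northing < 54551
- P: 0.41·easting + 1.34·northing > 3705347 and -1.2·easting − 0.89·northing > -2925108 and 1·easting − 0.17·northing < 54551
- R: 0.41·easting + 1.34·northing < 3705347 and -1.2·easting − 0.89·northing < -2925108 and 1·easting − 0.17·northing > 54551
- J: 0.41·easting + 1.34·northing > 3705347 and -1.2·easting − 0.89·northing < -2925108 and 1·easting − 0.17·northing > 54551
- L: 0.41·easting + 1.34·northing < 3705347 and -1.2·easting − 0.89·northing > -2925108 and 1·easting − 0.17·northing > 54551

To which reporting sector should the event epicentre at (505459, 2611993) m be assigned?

J

0.41·505459 + 1.34·2611993 = 3707308.810, which is > 3705347
-1.2·505459 − 0.89·2611993 = -2931224.570, which is < -2925108
1·505459 − 0.17·2611993 = 61420.190, which is > 54551
This sign pattern matches J.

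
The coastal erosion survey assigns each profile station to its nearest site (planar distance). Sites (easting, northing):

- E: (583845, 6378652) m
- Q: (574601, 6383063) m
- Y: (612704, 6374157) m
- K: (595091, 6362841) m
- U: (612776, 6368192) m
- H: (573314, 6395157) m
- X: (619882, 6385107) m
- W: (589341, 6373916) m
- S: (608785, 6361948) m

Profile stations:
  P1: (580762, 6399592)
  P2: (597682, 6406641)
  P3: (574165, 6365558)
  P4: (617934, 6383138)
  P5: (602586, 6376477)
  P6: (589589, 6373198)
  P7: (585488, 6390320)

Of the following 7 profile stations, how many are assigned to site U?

0

P1 → H
P2 → H
P3 → E
P4 → X
P5 → Y
P6 → W
P7 → E
0 of the 7 go to U.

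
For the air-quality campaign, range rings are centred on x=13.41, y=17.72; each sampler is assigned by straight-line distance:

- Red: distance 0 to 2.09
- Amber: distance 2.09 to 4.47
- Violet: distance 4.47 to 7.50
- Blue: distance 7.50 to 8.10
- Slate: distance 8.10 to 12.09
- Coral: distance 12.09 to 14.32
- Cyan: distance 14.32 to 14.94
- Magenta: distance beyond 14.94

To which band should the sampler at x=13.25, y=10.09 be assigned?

Distance = √((13.25−13.41)² + (10.09−17.72)²) = √(0.026 + 58.217) = 7.632.
7.50 ≤ 7.632 < 8.10 → Blue.

Blue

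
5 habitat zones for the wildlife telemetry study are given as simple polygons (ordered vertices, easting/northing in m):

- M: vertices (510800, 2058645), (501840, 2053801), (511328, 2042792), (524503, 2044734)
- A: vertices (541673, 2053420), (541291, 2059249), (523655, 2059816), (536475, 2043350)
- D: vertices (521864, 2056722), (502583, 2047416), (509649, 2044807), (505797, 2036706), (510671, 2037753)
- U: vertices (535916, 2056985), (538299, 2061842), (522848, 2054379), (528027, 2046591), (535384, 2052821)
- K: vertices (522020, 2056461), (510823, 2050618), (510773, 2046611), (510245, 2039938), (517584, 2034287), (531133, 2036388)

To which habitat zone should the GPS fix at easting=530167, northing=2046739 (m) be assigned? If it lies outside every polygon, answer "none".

none

Cast a ray rightward from (530167, 2046739). For each polygon, the edges (by vertex number in listed order) whose endpoints lie on opposite sides of northing = 2046739, where each meets that height, and whether that is right or left of the point:
M: 2–3 at easting≈507926.3 (left), 4–1 at easting≈522528.0 (left) → 0 crossings.
A: 3–4 at easting≈533836.4 (right), 4–1 at easting≈538224.4 (right) → 2 crossings.
D: 2–3 at easting≈504416.5 (left), 5–1 at easting≈515973.4 (left) → 0 crossings.
U: 3–4 at easting≈527928.6 (left), 4–5 at easting≈528201.8 (left) → 0 crossings.
K: 2–3 at easting≈510774.6 (left), 6–1 at easting≈526433.7 (left) → 0 crossings.
All counts are even, so the point lies outside every listed polygon.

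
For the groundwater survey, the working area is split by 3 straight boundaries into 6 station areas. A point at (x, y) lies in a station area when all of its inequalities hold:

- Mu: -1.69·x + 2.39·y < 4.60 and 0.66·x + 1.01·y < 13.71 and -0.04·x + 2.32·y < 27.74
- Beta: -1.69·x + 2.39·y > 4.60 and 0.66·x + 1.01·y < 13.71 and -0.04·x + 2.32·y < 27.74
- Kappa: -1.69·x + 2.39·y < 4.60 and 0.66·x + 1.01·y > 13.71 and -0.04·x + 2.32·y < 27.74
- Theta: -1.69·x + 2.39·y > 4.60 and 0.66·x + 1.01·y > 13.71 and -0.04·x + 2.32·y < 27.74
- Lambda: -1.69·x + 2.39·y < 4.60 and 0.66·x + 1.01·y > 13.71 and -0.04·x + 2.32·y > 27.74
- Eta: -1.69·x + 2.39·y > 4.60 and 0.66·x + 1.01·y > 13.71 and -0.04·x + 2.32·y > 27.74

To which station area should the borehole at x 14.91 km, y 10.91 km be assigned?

Kappa

-1.69·14.91 + 2.39·10.91 = 0.877, which is < 4.60
0.66·14.91 + 1.01·10.91 = 20.860, which is > 13.71
-0.04·14.91 + 2.32·10.91 = 24.715, which is < 27.74
This sign pattern matches Kappa.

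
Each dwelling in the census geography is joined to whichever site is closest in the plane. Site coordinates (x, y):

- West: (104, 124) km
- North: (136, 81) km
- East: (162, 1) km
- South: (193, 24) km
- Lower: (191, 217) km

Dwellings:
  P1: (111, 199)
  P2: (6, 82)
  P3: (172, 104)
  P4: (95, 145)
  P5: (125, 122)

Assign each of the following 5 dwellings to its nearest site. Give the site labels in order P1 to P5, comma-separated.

West, West, North, West, West

P1 → West (d²=5674.00)
P2 → West (d²=11368.00)
P3 → North (d²=1825.00)
P4 → West (d²=522.00)
P5 → West (d²=445.00)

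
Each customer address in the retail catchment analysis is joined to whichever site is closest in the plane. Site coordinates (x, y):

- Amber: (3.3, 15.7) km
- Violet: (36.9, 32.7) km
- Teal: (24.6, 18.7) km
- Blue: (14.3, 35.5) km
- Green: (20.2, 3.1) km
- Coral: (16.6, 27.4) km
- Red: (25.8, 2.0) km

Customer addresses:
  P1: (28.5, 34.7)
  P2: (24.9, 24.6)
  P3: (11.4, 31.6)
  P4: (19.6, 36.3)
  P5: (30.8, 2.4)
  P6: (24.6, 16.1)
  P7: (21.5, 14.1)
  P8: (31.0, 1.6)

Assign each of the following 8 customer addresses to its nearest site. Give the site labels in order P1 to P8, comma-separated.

Violet, Teal, Blue, Blue, Red, Teal, Teal, Red

P1 → Violet (d²=74.56)
P2 → Teal (d²=34.90)
P3 → Blue (d²=23.62)
P4 → Blue (d²=28.73)
P5 → Red (d²=25.16)
P6 → Teal (d²=6.76)
P7 → Teal (d²=30.77)
P8 → Red (d²=27.20)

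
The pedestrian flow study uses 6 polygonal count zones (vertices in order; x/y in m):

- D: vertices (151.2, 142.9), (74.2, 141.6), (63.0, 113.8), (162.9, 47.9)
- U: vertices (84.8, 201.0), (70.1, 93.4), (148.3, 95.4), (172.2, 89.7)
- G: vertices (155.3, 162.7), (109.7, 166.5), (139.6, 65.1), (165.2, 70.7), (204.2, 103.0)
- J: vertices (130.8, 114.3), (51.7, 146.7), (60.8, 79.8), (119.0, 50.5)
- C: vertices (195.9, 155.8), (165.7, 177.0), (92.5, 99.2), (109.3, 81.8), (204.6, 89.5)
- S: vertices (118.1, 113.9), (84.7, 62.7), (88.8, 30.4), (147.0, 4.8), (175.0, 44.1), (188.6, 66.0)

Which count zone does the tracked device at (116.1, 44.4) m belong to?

S

Cast a ray rightward from (116.1, 44.4). For each polygon, the edges (by vertex number in listed order) whose endpoints lie on opposite sides of y = 44.4, where each meets that height, and whether that is right or left of the point:
D: no edge straddles that height → 0 crossings.
U: no edge straddles that height → 0 crossings.
G: no edge straddles that height → 0 crossings.
J: no edge straddles that height → 0 crossings.
C: no edge straddles that height → 0 crossings.
S: 2–3 at x≈87.02 (left), 5–6 at x≈175.19 (right) → 1 crossing.
Only S has an odd count, so the point is inside S.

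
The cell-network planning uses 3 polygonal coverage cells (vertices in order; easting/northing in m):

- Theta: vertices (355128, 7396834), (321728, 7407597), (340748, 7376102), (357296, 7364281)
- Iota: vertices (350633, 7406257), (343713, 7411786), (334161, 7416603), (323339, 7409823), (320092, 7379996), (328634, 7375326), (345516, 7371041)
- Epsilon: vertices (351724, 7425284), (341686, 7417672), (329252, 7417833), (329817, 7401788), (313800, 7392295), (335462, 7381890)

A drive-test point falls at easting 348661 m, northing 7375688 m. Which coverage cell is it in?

Cast a ray rightward from (348661, 7375688). For each polygon, the edges (by vertex number in listed order) whose endpoints lie on opposite sides of northing = 7375688, where each meets that height, and whether that is right or left of the point:
Theta: 3–4 at easting≈341327.6 (left), 4–1 at easting≈356536.3 (right) → 1 crossing.
Iota: 5–6 at easting≈327971.9 (left), 7–1 at easting≈346191.2 (left) → 0 crossings.
Epsilon: no edge straddles that height → 0 crossings.
Only Theta has an odd count, so the point is inside Theta.

Theta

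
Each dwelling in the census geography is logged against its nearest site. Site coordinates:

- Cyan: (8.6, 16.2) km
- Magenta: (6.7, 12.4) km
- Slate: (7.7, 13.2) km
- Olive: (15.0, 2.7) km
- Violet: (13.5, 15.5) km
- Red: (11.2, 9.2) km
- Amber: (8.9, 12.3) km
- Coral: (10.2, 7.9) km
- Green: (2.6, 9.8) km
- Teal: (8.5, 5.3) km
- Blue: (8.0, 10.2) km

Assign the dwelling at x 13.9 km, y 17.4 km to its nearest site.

Squared distances to each site:
Cyan: 29.530; Magenta: 76.840; Slate: 56.080; Olive: 217.300; Violet: 3.770; Red: 74.530; Amber: 51.010; Coral: 103.940; Green: 185.450; Teal: 175.570; Blue: 86.650.
Minimum at Violet.

Violet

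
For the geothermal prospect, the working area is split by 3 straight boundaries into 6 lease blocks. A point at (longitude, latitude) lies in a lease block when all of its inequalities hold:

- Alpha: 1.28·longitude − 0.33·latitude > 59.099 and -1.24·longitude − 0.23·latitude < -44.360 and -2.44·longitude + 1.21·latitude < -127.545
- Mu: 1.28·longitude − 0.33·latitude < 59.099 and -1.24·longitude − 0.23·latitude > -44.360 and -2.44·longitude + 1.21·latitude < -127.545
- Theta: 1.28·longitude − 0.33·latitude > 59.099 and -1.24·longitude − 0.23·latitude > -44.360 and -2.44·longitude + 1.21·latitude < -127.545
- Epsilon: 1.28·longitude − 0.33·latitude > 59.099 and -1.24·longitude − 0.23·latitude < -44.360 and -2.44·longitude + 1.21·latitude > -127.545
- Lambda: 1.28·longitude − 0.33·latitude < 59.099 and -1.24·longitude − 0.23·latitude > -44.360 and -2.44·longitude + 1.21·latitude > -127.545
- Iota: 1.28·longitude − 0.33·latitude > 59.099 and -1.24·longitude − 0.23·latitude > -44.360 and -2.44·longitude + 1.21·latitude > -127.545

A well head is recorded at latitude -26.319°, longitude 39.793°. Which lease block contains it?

1.28·39.793 − 0.33·-26.319 = 59.620, which is > 59.099
-1.24·39.793 − 0.23·-26.319 = -43.290, which is > -44.360
-2.44·39.793 + 1.21·-26.319 = -128.941, which is < -127.545
This sign pattern matches Theta.

Theta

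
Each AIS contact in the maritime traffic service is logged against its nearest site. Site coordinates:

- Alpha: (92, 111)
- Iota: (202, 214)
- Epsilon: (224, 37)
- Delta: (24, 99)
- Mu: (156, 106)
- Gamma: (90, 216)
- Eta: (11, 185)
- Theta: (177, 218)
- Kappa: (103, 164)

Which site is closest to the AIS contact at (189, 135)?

Mu

Squared distances to each site:
Alpha: 9985.000; Iota: 6410.000; Epsilon: 10829.000; Delta: 28521.000; Mu: 1930.000; Gamma: 16362.000; Eta: 34184.000; Theta: 7033.000; Kappa: 8237.000.
Minimum at Mu.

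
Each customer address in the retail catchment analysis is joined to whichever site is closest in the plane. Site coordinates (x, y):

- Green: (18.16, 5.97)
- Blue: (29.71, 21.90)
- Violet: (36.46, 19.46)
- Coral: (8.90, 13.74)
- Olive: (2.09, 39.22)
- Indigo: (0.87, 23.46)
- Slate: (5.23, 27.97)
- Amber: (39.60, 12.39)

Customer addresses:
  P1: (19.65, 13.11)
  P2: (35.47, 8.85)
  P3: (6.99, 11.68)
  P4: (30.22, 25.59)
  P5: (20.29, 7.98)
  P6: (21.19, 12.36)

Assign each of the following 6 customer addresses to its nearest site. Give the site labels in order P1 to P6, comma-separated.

Green, Amber, Coral, Blue, Green, Green

P1 → Green (d²=53.20)
P2 → Amber (d²=29.59)
P3 → Coral (d²=7.89)
P4 → Blue (d²=13.88)
P5 → Green (d²=8.58)
P6 → Green (d²=50.01)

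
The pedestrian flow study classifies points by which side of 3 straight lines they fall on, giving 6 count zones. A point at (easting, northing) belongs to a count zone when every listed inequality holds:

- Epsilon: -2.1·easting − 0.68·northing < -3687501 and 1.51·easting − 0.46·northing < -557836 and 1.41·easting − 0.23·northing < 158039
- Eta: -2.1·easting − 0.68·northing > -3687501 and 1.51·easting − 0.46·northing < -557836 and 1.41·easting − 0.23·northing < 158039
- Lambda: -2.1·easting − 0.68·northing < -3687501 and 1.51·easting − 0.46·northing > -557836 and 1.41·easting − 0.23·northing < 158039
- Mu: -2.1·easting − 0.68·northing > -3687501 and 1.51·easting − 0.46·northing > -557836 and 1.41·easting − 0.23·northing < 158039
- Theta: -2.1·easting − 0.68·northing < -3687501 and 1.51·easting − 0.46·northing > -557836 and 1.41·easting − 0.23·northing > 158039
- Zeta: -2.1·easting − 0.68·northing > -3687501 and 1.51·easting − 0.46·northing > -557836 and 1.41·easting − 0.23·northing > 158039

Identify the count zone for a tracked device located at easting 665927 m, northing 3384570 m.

-2.1·665927 − 0.68·3384570 = -3699954.300, which is < -3687501
1.51·665927 − 0.46·3384570 = -551352.430, which is > -557836
1.41·665927 − 0.23·3384570 = 160505.970, which is > 158039
This sign pattern matches Theta.

Theta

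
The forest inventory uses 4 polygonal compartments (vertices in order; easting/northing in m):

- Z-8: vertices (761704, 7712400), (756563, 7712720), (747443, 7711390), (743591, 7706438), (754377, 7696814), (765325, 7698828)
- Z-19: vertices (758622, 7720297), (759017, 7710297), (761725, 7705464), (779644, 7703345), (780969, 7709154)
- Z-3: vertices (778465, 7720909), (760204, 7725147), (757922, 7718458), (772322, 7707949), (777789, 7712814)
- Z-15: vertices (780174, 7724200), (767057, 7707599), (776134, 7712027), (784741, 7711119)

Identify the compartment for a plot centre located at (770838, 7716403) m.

Cast a ray rightward from (770838, 7716403). For each polygon, the edges (by vertex number in listed order) whose endpoints lie on opposite sides of northing = 7716403, where each meets that height, and whether that is right or left of the point:
Z-8: no edge straddles that height → 0 crossings.
Z-19: 1–2 at easting≈758775.8 (left), 5–1 at easting≈766431.3 (left) → 0 crossings.
Z-3: 3–4 at easting≈760737.9 (left), 5–1 at easting≈778088.7 (right) → 1 crossing.
Z-15: 1–2 at easting≈774013.3 (right), 4–1 at easting≈782896.2 (right) → 2 crossings.
Only Z-3 has an odd count, so the point is inside Z-3.

Z-3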